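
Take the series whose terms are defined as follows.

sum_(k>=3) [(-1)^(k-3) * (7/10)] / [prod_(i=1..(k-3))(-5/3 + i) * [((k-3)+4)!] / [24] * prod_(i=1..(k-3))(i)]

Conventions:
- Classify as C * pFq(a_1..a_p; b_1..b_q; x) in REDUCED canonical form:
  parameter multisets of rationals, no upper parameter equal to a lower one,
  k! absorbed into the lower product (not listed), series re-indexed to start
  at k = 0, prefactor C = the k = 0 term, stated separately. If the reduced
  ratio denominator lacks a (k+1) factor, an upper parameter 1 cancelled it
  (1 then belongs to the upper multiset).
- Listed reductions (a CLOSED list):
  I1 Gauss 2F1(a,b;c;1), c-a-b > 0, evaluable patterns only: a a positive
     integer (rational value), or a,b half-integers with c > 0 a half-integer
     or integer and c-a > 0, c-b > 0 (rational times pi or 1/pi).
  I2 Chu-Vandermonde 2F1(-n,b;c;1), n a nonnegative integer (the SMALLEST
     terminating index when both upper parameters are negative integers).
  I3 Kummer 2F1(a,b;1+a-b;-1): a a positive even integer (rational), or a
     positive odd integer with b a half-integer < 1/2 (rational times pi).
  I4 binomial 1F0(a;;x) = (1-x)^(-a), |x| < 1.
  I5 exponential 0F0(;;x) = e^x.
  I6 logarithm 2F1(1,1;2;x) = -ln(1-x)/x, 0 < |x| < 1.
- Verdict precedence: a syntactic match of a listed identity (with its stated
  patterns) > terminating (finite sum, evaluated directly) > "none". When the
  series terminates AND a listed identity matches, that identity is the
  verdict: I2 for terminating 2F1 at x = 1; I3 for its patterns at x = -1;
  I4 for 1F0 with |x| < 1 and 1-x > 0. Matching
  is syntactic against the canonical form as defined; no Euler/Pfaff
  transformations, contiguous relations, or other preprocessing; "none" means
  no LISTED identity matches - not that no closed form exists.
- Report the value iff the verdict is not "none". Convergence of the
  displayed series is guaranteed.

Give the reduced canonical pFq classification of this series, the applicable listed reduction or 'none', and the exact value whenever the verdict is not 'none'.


x = -1 here; the reduced form reads 0F2, upper {-}, lower {-2/3, 5}, C = 7/10. Verdict: none here - no I1-I6 shape fits x = -1 with lower {-2/3, 5}.

First insight: t_0 being 7/10, the lower running product (prefactor 7/10) is a rising factorial.
Ratio: r(k) = (-1) * 1 / [(k-2/3) (k+5) (k+1)] ; factor over Q: parameters, x = (-1), and C = 7/10.


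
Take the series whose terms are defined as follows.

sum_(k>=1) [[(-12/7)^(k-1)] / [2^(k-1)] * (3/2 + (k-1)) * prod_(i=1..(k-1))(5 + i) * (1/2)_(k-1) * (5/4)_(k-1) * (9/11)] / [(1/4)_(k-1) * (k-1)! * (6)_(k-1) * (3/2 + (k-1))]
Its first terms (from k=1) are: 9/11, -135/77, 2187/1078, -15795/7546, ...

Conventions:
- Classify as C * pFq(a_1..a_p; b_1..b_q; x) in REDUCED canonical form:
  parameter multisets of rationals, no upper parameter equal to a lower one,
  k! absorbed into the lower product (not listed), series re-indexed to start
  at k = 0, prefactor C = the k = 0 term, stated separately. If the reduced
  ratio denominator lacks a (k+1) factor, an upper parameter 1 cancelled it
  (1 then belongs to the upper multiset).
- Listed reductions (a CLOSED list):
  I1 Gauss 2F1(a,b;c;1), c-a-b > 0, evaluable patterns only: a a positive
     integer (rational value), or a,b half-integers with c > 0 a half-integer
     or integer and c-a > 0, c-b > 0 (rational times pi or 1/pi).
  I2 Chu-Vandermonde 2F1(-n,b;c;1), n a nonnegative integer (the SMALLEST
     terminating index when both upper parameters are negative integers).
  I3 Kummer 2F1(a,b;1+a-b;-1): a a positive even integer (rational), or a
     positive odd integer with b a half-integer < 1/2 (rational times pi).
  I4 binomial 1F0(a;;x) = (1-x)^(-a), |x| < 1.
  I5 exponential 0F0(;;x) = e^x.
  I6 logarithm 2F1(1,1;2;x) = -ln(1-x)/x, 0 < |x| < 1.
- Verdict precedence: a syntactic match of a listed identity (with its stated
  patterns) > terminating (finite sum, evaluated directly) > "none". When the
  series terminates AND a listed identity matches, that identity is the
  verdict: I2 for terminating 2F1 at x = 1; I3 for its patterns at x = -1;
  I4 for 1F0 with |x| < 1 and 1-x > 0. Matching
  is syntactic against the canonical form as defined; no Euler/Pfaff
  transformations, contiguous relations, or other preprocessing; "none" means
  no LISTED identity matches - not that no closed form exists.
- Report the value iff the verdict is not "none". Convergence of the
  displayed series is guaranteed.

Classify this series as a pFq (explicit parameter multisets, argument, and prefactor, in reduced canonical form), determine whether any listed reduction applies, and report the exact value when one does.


Key observation: x = (-6/7) and the running product (C = 9/11, x = -6/7) telescopes to a rising factorial.
Step ratio: r(k) = (-6/7) * (k+1/2) (k+5/4) / [(k+1/4) (k+1)] - rational in k. x = (-6/7); t_0 = 9/11; negate the roots.

Reduced: x = -6/7, 2F1, upper = {1/2, 5/4}, lower = {1/4}, C = 9/11. Verdict: no listed reduction: x = -6/7 and upper {1/2, 5/4} fail every I1-I6 pattern.


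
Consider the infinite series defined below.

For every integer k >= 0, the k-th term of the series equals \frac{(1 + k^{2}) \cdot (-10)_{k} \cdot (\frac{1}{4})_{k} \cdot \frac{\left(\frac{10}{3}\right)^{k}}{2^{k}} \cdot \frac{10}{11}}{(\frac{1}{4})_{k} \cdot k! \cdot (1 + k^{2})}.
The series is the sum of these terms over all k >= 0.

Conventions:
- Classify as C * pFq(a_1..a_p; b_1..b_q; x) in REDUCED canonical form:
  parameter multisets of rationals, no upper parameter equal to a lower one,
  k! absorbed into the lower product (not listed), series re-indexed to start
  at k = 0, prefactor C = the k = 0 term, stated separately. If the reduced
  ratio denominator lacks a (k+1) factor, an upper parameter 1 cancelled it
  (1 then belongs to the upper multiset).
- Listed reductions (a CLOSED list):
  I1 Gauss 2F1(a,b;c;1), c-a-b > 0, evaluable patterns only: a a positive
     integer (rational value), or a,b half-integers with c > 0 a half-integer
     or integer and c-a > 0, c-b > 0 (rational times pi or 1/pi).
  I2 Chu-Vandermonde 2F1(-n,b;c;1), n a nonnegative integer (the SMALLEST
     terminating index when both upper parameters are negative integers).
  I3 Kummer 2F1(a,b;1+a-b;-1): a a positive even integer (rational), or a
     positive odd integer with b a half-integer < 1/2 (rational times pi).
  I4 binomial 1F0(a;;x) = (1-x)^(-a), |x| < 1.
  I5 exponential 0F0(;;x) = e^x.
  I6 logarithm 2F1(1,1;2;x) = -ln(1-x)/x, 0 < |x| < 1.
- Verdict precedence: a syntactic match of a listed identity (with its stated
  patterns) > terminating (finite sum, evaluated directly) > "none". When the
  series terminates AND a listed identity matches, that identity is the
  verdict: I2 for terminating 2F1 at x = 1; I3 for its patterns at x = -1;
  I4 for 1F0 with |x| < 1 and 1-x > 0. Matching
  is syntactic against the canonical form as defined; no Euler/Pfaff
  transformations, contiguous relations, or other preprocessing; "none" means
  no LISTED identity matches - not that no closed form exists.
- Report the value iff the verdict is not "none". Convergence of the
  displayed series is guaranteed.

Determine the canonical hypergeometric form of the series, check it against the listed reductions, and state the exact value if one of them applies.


Prefactor \frac{10}{11}, argument \frac{5}{3}: 1F0 with upper {-10} over lower {-}. Verdict: terminating - no listed pattern fits, but -10 in the upper list cuts the series at k = 10; direct evaluation. Hence: \frac{10240}{649539}.

Structural cue: t_0 = \frac{10}{11} here, and striking the common factor k^2 + 1 reduces the term (C = 10/11, x = 5/3).
Term ratio: r(k) = \frac{5}{3} * (k-10) / [(k+1)] ; factor over Q: parameters, x = \frac{5}{3}, and C = \frac{10}{11}.


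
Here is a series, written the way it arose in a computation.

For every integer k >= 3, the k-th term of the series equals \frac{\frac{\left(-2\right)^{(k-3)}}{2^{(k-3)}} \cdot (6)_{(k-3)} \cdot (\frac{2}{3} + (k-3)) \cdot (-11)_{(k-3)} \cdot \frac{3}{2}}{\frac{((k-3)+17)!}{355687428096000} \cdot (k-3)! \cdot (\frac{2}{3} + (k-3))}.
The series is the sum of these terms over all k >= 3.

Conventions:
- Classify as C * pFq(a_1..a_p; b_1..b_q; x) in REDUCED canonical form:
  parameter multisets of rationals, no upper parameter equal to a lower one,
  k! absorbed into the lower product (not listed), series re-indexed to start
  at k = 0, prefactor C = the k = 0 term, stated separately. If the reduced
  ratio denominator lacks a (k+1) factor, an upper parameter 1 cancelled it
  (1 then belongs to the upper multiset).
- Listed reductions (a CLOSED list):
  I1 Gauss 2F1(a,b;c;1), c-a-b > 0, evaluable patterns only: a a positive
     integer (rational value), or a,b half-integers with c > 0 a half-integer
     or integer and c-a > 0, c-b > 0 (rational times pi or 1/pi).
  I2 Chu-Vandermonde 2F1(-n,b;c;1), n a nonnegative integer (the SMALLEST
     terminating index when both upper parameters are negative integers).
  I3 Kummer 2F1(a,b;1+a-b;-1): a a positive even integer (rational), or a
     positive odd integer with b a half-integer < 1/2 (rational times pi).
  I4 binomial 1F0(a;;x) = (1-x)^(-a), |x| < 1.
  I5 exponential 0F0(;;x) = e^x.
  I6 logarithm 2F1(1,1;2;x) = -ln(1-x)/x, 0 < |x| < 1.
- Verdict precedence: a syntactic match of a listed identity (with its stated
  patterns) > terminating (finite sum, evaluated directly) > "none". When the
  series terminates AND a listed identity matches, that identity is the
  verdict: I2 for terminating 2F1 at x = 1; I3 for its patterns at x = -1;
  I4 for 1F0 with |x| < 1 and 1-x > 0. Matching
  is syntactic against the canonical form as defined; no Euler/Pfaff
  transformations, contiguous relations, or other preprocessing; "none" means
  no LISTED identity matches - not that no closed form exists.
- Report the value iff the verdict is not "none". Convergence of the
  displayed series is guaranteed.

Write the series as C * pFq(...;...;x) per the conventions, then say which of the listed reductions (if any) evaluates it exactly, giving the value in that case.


First insight: x = -1 and the factor k + 2/3 cancels (top and bottom), leaving prefactor 3/2.
Step ratio: r(k) = -1 * (k-11) (k+6) / [(k+18) (k+1)] - poly over poly, x = -1 from leading terms; C = \frac{3}{2} at k = 0.

This is \frac{3}{2} * 2F1(-11, 6; 18; -1) in reduced canonical form. Verdict: Kummer's theorem (I3) applies (x = -1; c = 18 equals 1+a-b for upper {-11, 6}: listed pattern). Hence: 51.


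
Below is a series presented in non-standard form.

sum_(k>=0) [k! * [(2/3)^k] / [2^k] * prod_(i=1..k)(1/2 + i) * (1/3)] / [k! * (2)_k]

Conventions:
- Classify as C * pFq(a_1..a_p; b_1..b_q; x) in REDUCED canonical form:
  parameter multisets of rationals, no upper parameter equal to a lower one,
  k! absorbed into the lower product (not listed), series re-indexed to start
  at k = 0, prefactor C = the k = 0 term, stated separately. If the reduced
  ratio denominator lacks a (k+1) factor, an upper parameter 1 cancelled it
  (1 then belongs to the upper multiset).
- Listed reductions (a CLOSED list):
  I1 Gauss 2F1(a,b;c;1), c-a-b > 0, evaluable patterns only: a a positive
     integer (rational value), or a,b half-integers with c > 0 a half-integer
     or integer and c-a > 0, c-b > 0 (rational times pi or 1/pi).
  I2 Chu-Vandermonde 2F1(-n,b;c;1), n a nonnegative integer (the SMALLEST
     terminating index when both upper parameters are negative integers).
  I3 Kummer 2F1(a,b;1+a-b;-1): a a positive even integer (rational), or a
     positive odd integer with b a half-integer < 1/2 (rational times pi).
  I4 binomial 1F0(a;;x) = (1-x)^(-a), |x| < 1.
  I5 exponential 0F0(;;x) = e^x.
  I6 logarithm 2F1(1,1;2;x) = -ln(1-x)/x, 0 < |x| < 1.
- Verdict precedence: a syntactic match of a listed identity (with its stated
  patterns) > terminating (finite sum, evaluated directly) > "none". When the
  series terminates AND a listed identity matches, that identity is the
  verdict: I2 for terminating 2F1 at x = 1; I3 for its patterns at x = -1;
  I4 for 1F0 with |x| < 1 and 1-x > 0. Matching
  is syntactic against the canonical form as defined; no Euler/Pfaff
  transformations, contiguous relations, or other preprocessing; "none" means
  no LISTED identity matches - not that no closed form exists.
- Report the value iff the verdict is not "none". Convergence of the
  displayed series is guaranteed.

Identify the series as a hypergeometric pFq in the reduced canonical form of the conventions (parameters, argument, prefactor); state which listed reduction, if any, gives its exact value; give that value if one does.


The tell: x = (1/3) and the running product (C = 1/3, x = 1/3) telescopes to a rising factorial.
Term ratio: r(k) = (1/3) * (k+1) (k+3/2) / [(k+2) (k+1)] - rational in k. x = (1/3); t_0 = 1/3; negate the roots.

At argument 1/3: a 2F1 with upper {1, 3/2}, lower {2}, scaled by C = 1/3. Verdict: none. A 2F1 with upper {1, 3/2} fits none of I1-I6 at x = 1/3; the sum runs forever.


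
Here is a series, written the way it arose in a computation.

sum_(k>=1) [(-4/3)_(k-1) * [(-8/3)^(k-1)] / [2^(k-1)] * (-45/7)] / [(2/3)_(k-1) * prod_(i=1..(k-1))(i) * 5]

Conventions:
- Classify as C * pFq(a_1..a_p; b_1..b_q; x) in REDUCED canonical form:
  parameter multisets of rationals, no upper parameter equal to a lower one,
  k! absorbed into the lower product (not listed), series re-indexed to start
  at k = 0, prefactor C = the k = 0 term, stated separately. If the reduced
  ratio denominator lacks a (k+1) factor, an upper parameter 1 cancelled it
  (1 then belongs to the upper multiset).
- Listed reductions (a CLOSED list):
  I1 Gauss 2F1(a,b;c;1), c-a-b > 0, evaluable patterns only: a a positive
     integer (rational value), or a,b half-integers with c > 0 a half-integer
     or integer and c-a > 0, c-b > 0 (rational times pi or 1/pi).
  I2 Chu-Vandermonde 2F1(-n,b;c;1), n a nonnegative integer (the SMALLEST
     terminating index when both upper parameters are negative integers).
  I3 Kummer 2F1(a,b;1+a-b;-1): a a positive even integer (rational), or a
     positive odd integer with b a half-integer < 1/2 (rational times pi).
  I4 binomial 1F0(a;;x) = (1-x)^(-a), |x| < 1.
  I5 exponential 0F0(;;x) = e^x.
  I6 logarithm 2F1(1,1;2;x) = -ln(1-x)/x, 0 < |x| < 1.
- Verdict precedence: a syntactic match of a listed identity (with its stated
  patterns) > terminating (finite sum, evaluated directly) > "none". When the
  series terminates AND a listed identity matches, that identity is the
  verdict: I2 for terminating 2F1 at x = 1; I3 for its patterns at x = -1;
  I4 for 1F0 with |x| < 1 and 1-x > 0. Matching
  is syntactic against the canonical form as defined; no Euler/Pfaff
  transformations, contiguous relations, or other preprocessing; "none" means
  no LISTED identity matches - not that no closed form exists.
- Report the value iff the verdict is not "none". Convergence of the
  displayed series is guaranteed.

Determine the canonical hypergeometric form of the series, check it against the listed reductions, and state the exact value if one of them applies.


This is -9/7 * 1F1(-4/3; 2/3; -4/3) in reduced canonical form. Verdict: none. Every listed pattern misses the 1F1 form at -4/3, upper {-4/3}.

Key observation: with t_0 = -9/7, the constant factors (C = -9/7, x = -4/3) combine into one prefactor.
Step ratio: r(k) = (-4/3) * (k-4/3) / [(k+2/3) (k+1)] - poly over poly, x = (-4/3) from leading terms; C = -9/7 at k = 0.


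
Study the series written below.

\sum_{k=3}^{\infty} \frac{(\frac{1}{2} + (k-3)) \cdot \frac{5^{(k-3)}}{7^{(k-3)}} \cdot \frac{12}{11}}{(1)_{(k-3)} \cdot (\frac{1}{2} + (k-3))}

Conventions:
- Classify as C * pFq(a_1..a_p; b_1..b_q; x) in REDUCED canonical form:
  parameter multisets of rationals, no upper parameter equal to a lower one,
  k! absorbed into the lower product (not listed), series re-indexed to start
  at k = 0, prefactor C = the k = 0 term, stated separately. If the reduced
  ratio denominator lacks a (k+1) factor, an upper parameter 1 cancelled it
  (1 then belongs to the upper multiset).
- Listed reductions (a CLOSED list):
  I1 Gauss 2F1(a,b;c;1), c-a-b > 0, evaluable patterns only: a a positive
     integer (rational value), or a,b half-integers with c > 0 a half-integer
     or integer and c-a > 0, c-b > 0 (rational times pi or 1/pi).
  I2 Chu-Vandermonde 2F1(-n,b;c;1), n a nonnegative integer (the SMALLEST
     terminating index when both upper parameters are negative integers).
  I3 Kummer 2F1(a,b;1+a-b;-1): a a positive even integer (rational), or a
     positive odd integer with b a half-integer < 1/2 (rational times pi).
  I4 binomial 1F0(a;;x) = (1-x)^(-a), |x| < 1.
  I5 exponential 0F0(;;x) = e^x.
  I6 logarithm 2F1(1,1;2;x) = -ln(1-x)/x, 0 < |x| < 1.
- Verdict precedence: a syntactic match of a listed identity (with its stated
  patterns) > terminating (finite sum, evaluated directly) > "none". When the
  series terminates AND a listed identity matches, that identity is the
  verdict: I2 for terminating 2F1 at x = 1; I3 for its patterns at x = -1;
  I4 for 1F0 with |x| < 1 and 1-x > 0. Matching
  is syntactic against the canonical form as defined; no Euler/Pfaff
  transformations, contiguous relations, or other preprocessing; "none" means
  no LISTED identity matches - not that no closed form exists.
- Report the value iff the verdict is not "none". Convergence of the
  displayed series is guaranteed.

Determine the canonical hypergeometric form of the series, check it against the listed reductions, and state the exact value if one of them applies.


Classification (C = \frac{12}{11}): 0F0 with upper {-}, lower {-}, argument x = \frac{5}{7}. Verdict: exponential (I5) matches (the 0F0 exponential series at x = \frac{5}{7}). Sum: \frac{12}{11} \cdot e^{\frac{5}{7}}.

First insight: from the first term \frac{12}{11}: the two geometric factors (C = 12/11, x = 5/7) combine into one argument.
Adjacent-term ratio: r(k) = \frac{5}{7} * 1 / [(k+1)] - rational in k. x = \frac{5}{7}; t_0 = \frac{12}{11}; negate the roots.


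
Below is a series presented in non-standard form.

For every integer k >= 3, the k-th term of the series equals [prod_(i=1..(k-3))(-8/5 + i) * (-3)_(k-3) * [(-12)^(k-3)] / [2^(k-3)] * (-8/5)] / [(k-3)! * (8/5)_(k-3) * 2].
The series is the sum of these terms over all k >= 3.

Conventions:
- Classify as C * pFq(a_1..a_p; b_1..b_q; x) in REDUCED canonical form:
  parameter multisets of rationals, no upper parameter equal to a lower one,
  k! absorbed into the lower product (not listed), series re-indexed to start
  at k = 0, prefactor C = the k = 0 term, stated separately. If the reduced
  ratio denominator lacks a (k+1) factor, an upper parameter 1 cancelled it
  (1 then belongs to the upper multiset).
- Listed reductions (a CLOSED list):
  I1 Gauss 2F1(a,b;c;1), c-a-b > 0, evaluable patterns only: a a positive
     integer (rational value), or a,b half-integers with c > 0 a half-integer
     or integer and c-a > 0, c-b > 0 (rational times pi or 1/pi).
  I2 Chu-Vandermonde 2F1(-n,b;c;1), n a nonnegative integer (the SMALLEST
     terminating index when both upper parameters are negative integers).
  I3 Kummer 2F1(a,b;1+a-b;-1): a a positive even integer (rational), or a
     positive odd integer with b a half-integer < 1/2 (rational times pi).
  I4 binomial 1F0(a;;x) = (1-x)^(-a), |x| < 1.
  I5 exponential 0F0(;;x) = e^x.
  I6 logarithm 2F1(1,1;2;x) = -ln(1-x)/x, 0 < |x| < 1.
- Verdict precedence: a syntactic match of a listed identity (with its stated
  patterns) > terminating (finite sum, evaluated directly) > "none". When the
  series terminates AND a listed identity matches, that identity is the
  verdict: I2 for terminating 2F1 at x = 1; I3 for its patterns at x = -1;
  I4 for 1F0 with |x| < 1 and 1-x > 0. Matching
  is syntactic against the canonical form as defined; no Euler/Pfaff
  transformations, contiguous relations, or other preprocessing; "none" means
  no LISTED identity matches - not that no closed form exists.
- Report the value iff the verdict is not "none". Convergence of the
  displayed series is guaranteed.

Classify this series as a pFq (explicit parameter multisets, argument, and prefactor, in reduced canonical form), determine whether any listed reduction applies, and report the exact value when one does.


With C = -4/5: the canonical form is 2F1(-3, -3/5; 8/5; -6). Verdict: terminating - upper parameter -3 makes this a finite sum (last index 3), evaluated exactly. Hence: 175/13.

Structural cue: t_0 being -4/5, the constant factors (prefactor -4/5) combine into one prefactor.
Consecutive-term ratio: r(k) = (-6) * (k-3) (k-3/5) / [(k+8/5) (k+1)] - rational in k. x = (-6); t_0 = -4/5; negate the roots.


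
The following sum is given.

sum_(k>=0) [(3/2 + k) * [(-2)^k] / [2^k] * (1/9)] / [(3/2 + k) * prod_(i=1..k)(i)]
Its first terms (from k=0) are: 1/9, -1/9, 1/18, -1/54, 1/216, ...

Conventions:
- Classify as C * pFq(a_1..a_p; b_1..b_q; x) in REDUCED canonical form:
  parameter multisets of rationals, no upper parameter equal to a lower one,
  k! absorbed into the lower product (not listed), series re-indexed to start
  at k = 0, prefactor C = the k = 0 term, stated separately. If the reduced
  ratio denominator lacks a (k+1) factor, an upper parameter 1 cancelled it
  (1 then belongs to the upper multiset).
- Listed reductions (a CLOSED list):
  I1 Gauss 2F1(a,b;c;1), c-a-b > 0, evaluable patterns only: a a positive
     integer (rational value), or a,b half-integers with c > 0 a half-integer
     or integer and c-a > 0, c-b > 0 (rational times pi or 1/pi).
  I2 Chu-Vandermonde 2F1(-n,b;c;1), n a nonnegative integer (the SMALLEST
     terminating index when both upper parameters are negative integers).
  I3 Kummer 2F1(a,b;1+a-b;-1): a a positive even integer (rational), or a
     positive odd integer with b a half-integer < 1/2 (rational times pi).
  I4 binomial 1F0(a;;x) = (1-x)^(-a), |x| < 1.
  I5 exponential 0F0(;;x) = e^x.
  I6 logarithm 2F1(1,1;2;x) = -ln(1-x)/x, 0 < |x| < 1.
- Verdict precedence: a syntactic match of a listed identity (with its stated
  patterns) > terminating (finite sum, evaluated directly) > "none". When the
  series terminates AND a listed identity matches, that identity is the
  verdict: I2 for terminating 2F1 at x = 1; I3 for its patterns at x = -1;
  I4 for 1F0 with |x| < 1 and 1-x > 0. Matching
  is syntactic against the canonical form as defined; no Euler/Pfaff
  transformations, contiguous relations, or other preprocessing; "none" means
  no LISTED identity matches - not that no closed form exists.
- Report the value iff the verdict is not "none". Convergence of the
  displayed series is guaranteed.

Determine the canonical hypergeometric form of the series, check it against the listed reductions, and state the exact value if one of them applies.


The series (x = -1) is 0F0: upper {-}, lower {-}, prefactor 1/9. Verdict: the exponential series (I5) fires (the 0F0 exponential series at x = -1). Its exact value is (1/9) * e^(-1).

The tell: with t_0 = 1/9, the product of the first k integers (prefactor 1/9) is k!.
Adjacent-term ratio: r(k) = (-1) * 1 / [(k+1)] - rational; roots negated = parameters, x = (-1), C = 1/9.


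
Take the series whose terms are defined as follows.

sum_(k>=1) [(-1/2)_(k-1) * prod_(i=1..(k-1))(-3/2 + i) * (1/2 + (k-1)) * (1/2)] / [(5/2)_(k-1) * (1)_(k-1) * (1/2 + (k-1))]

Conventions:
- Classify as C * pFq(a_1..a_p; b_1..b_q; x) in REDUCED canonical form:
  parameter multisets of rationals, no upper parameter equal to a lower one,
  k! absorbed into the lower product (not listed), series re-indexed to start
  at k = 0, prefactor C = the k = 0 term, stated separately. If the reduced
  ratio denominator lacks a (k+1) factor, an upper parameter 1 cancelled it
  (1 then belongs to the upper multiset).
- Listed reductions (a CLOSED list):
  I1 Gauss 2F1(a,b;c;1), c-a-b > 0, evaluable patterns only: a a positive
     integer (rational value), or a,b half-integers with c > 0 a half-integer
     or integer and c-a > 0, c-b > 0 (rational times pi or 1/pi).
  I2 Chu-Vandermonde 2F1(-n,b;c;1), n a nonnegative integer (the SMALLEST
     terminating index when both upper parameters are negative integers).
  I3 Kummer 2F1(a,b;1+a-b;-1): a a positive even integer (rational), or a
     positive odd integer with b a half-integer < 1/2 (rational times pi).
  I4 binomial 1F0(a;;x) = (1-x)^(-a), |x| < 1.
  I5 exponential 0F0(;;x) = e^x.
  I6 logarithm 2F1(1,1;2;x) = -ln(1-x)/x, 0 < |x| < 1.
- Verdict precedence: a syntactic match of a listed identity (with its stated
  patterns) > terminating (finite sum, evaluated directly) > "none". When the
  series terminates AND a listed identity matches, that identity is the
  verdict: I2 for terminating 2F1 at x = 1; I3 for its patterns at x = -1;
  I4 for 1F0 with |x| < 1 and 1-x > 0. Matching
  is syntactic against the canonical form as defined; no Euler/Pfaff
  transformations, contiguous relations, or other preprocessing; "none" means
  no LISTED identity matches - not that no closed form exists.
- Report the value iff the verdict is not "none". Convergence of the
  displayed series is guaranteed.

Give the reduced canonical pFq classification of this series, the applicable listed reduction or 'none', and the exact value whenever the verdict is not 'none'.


At argument 1: a 2F1 with upper {-1/2, -1/2}, lower {5/2}, scaled by C = 1/2. Verdict at x = 1: the half-integer Gauss pattern (I1) matches (x = 1; upper {-1/2, -1/2} half-integers, c = 5/2 in the evaluable pattern). Exact value: (45/256) * pi.

First insight: with t_0 = 1/2, the factor k + 1/2 cancels (top and bottom), leaving C = 1/2, x = 1.
Ratio: r(k) = 1 * (k-1/2) (k-1/2) / [(k+5/2) (k+1)] ; factor over Q: parameters, x = 1, and C = 1/2.


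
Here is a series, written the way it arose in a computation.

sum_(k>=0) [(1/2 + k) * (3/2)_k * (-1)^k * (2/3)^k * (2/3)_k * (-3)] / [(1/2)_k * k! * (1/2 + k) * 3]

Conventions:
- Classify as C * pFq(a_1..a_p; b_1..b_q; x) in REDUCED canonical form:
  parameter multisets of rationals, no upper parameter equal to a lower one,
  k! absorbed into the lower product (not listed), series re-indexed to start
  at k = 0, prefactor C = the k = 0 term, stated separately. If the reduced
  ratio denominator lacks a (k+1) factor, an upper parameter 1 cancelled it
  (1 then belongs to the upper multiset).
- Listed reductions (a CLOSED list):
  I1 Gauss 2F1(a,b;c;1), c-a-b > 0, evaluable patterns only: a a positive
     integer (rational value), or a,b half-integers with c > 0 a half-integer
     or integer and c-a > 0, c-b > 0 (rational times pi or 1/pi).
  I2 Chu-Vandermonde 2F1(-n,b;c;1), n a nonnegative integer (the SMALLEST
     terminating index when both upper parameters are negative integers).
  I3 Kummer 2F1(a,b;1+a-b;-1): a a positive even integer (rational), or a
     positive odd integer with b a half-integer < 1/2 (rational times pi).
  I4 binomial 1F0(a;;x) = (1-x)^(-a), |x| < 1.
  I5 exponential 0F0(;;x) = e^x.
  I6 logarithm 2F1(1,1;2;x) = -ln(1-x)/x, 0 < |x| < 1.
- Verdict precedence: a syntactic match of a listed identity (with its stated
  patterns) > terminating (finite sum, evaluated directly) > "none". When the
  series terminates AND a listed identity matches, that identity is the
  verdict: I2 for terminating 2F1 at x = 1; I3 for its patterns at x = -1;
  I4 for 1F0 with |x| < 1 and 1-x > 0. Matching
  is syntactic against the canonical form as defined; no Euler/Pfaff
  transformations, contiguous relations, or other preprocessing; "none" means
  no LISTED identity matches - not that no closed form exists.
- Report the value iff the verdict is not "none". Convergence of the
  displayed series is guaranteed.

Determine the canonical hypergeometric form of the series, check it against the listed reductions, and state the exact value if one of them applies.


Key step: with t_0 = -1, the constant factors (C = -1) combine into one prefactor.
Adjacent-term ratio: r(k) = (-2/3) * (k+2/3) (k+3/2) / [(k+1/2) (k+1)] - rational in k. x = (-2/3); t_0 = -1; negate the roots.

This is -1 * 2F1(2/3, 3/2; 1/2; -2/3) in reduced canonical form. Verdict: none - at argument -2/3 the multisets {2/3, 3/2} ; {1/2} match no listed identity.


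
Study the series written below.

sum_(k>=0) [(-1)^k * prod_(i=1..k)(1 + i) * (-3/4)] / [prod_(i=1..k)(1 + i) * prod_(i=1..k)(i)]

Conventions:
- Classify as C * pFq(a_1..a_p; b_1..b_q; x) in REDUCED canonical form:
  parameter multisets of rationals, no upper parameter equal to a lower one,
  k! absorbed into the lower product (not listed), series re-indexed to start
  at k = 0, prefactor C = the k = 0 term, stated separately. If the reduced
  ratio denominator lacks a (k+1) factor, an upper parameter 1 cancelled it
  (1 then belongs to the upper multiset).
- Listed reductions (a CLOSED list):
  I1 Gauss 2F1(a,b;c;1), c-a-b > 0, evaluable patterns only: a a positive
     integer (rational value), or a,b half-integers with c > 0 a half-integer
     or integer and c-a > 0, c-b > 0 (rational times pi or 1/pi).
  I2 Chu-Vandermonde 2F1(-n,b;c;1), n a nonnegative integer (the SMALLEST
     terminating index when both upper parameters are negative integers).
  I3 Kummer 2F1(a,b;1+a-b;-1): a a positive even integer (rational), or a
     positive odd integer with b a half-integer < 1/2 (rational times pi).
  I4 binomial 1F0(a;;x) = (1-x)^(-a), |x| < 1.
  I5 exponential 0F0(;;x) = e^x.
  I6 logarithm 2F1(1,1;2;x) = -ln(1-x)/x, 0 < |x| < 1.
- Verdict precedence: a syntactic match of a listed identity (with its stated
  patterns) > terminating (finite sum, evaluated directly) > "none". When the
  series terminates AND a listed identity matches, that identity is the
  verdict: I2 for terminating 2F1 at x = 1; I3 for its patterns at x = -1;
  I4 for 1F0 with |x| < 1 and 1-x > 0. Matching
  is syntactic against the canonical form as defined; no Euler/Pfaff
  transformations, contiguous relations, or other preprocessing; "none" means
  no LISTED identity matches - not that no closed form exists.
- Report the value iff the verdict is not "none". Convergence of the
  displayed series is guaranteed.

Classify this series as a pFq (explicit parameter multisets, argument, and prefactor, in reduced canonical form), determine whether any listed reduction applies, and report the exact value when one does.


Classification (C = -3/4): 0F0 with upper {-}, lower {-}, argument x = -1. Verdict (x = -1): the I5 exponential reduction applies (the 0F0 exponential series at x = -1). Sum: (-3/4) * e^(-1).

Key observation: from the first term -3/4: the product of the first k integers (prefactor -3/4) is k!.
Term ratio: r(k) = (-1) * 1 / [(k+1)] - rational; roots negated = parameters, x = (-1), C = -3/4.


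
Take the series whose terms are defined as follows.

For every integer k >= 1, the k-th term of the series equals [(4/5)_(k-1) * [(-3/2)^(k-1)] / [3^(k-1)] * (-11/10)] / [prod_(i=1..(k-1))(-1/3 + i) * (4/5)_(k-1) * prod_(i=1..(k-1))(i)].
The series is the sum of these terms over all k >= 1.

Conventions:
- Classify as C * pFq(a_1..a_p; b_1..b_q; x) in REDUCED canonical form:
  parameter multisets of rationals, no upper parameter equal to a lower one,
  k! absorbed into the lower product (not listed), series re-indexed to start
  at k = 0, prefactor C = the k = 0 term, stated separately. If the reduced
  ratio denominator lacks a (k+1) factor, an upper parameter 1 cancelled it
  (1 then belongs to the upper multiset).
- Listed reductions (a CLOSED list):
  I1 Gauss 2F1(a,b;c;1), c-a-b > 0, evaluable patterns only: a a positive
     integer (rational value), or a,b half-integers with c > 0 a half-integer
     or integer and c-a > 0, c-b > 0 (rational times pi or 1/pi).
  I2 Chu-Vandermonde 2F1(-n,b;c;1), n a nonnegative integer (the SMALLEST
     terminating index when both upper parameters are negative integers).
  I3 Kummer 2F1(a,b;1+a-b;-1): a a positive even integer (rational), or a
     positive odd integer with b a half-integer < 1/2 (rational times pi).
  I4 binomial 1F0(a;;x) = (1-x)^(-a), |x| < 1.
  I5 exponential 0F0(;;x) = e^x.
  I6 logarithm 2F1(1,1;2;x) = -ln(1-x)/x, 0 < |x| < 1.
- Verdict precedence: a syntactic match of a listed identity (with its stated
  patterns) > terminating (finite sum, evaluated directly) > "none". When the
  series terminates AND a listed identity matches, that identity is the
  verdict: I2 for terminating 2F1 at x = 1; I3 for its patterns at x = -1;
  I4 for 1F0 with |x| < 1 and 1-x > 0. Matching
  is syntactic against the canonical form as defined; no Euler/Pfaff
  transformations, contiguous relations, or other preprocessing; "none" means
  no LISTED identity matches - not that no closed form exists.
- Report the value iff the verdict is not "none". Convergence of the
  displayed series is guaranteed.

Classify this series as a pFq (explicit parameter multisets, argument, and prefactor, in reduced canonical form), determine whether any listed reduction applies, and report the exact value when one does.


Classification (C = -11/10): 0F1 with upper {-}, lower {2/3}, argument x = -1/2. Verdict: none here - no I1-I6 shape fits x = -1/2 with lower {2/3}.

Structural cue: with t_0 = -11/10, the product of the first k integers (prefactor -11/10) is k!.
Ratio: r(k) = (-1/2) * 1 / [(k+2/3) (k+1)] - poly over poly, x = (-1/2) from leading terms; C = -11/10 at k = 0.


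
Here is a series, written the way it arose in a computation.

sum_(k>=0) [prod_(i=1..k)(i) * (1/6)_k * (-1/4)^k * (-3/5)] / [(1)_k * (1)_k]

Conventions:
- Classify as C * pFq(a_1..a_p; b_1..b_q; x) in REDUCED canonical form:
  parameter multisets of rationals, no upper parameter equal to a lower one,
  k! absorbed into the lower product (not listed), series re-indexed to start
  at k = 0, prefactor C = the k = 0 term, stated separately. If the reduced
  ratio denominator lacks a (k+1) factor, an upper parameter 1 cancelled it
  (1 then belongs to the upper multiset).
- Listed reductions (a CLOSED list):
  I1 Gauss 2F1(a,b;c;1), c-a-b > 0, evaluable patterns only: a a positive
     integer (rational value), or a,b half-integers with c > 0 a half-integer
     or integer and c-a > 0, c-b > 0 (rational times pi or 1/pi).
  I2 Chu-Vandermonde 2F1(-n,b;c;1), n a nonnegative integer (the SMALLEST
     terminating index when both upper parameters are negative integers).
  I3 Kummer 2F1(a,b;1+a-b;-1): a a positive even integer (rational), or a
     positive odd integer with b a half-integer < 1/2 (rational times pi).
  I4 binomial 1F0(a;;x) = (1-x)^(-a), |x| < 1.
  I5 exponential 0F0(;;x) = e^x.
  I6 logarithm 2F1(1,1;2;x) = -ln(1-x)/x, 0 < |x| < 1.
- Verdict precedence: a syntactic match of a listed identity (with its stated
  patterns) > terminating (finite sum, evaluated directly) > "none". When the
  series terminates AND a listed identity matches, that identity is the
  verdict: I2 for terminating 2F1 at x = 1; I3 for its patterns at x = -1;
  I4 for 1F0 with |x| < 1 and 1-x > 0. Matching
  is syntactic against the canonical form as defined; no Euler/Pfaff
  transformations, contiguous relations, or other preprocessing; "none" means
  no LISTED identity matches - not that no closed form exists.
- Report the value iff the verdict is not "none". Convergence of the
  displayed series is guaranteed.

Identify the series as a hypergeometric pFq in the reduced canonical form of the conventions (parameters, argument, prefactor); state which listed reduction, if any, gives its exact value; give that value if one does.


x = -1/4 here; the reduced form reads 1F0, upper {1/6}, lower {-}, C = -3/5. Verdict (x = -1/4): binomial (I4) applies (the 1F0 binomial series: exponent -1/6, x = -1/4). Its exact value is (-3/5) * (5/4)^(-1/6).

First insight: with t_0 = -3/5, the running product (C = -3/5) telescopes to a rising factorial.
Ratio: r(k) = (-1/4) * (k+1/6) / [(k+1)] - rational in k, leading ratio (-1/4); with t_0 = -3/5, classification follows.


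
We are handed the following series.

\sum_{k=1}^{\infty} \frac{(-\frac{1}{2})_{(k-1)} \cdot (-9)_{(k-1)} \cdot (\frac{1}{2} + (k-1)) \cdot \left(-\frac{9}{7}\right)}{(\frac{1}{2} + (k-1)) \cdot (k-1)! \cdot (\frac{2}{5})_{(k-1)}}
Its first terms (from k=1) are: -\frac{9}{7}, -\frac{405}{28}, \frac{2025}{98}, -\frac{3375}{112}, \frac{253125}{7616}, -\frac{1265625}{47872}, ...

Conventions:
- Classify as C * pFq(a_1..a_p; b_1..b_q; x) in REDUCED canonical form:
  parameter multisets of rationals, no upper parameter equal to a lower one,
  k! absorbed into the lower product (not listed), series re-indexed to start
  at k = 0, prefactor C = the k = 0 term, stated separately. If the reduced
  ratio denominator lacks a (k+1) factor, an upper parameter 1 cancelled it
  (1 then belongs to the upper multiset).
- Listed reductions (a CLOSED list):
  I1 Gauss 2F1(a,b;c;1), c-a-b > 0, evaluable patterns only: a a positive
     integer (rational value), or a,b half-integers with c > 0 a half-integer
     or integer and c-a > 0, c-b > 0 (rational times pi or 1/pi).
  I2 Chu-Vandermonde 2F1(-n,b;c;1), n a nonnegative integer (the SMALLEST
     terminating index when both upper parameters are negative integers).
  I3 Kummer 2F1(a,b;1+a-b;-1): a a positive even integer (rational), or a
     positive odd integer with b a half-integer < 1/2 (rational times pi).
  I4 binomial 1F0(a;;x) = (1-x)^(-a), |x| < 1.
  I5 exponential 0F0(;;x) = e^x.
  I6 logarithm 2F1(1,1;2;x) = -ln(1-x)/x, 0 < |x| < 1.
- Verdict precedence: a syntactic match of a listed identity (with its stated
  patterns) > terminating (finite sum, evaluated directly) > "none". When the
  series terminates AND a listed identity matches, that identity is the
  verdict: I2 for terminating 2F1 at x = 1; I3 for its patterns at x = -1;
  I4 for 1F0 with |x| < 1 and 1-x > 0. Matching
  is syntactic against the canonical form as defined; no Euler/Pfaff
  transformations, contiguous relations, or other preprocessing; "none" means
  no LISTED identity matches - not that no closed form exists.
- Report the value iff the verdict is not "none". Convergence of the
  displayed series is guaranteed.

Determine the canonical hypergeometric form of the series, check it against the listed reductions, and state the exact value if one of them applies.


The series (x = 1) is 2F1: upper {-9, -\frac{1}{2}}, lower {\frac{2}{5}}, prefactor -\frac{9}{7}. Verdict (x = 1): Chu-Vandermonde (I2) applies (terminating 2F1 at x = 1 with n = 9, b = -1/2, c = \frac{2}{5}). Hence: -\frac{205027988763}{25392840704}.

Key observation: x = 1 and the factor k + 1/2 cancels (top and bottom), leaving C = -9/7.
Consecutive-term ratio: r(k) = 1 * (k-9) (k-\frac{1}{2}) / [(k+\frac{2}{5}) (k+1)] ; factor over Q: parameters, x = 1, and C = -\frac{9}{7}.


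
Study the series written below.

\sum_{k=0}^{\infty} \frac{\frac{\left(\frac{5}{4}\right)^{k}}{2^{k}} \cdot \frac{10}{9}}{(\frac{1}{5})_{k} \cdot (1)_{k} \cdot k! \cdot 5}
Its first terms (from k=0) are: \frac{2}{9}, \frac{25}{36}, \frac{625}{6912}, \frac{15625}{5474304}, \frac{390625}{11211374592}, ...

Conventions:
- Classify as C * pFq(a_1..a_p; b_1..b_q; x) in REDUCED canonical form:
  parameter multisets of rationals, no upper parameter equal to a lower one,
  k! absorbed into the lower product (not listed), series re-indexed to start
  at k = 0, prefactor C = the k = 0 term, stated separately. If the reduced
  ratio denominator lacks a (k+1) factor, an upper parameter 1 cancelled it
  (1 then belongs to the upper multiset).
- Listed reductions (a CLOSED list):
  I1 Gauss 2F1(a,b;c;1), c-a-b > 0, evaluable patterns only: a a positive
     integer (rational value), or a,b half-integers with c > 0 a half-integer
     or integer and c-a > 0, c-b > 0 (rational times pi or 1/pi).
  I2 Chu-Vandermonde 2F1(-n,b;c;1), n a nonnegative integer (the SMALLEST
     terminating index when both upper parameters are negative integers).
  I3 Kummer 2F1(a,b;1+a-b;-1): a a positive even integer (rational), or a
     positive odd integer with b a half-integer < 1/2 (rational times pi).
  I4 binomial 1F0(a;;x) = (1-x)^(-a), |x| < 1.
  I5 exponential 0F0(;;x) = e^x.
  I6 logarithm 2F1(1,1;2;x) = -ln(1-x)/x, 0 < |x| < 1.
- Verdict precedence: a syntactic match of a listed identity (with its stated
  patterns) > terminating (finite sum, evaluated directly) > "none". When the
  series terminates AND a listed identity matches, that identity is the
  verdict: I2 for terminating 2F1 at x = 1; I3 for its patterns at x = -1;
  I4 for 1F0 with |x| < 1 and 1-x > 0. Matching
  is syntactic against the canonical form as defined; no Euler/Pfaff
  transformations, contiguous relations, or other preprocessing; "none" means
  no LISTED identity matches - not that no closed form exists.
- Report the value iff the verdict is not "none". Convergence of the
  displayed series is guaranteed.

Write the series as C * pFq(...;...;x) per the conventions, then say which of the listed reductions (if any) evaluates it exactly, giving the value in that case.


Classification (C = \frac{2}{9}): 0F2 with upper {-}, lower {\frac{1}{5}, 1}, argument x = \frac{5}{8}. Verdict: none. A 0F2 with upper {-} fits none of I1-I6 at x = \frac{5}{8}; the sum runs forever.

Key step: t_0 = \frac{2}{9} here, and the two k-th powers (C = 2/9, x = 5/8) combine into one argument.
Term ratio: r(k) = \frac{5}{8} * 1 / [(k+\frac{1}{5}) (k+1) (k+1)] - rational; roots negated = parameters, x = \frac{5}{8}, C = \frac{2}{9}.
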